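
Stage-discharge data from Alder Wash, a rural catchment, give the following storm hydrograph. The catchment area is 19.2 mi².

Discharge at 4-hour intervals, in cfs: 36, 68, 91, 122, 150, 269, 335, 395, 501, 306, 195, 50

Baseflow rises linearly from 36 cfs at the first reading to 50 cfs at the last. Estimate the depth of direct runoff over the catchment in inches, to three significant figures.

Direct runoff: 0.00, 30.73, 52.45, 82.18, 108.91, 226.64, 291.36, 350.09, 454.82, 258.55, 146.27, 0.00 cfs; ΣQ_DR = 2002 cfs.
V = ΣQ_DR · Δt = 2002 × 14400 s = 2.883 × 10^7 ft³.
Over A = 19.2 mi², depth = V / A = 0.646 in.

d ≈ 0.646 in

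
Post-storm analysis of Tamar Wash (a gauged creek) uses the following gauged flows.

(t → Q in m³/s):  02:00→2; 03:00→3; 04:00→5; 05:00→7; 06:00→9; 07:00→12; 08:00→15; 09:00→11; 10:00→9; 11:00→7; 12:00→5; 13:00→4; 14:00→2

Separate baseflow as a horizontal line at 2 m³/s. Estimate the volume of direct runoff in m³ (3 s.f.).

Direct-runoff ordinates (Q − Q_b): 0.0, 1.0, 3.0, 5.0, 7.0, 10.0, 13.0, 9.0, 7.0, 5.0, 3.0, 2.0, 0.0 m³/s.
ΣQ_DR = 65.00 m³/s.
With Δt = 1 h = 3600 s, V = ΣQ_DR · Δt = 65.00 × 3600 = 2.34 × 10^5 m³.

V ≈ 2.34 × 10^5 m³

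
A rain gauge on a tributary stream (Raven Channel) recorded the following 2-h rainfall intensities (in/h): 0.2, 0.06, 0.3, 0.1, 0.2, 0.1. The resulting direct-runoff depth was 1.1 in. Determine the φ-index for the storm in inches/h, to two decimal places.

Only the 5 blocks with intensity above φ contribute runoff: 0.2, 0.3, 0.1, 0.2, 0.1 in/h.
Σ(I−φ)·Δt = d  ⇒  (0.2+0.3+0.1+0.2+0.1 − 5φ)·2 = 1.1
φ = (0.9000 − 1.1/2) / 5 = 0.07 in/h.

φ ≈ 0.07 in/h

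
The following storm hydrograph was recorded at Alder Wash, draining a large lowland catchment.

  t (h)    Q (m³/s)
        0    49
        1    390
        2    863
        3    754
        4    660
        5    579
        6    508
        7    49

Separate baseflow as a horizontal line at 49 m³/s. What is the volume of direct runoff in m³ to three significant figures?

V ≈ 1.25 × 10^7 m³

Direct-runoff ordinates (Q − Q_b): 0.0, 341.0, 814.0, 705.0, 611.0, 530.0, 459.0, 0.0 m³/s.
ΣQ_DR = 3460 m³/s.
With Δt = 1 h = 3600 s, V = ΣQ_DR · Δt = 3460 × 3600 = 1.25 × 10^7 m³.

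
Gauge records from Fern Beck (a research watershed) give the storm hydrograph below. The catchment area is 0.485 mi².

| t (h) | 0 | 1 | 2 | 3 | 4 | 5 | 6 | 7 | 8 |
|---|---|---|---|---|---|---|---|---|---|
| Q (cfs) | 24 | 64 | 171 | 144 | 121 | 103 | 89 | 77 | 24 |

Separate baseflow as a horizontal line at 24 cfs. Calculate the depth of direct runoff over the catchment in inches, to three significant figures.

d ≈ 1.92 in

Direct runoff: 0.0, 40.0, 147.0, 120.0, 97.0, 79.0, 65.0, 53.0, 0.0 cfs; ΣQ_DR = 601.0 cfs.
V = ΣQ_DR · Δt = 601.0 × 3600 s = 2.164 × 10^6 ft³.
Over A = 0.485 mi², depth = V / A = 1.92 in.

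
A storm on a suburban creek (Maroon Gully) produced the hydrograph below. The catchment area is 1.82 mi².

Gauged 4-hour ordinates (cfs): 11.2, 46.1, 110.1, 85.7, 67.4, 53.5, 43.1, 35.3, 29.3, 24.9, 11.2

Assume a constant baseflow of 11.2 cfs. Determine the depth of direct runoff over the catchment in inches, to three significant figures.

Direct runoff: 0.0, 34.9, 98.9, 74.5, 56.2, 42.3, 31.9, 24.1, 18.1, 13.7, 0.0 cfs; ΣQ_DR = 394.6 cfs.
V = ΣQ_DR · Δt = 394.6 × 14400 s = 5.682 × 10^6 ft³.
Over A = 1.82 mi², depth = V / A = 1.34 in.

d ≈ 1.34 in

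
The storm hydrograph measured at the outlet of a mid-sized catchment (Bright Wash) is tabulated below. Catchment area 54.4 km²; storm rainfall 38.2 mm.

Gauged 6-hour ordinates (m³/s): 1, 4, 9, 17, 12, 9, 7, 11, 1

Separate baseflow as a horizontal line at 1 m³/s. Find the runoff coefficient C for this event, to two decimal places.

ΣQ_DR = 62.00 m³/s; V = ΣQ_DR·Δt = 1.339 × 10^6 m³.
Runoff depth d = V / A = 24.62 mm.
C = d / P = 24.62 / 38.2 = 0.64.

C ≈ 0.64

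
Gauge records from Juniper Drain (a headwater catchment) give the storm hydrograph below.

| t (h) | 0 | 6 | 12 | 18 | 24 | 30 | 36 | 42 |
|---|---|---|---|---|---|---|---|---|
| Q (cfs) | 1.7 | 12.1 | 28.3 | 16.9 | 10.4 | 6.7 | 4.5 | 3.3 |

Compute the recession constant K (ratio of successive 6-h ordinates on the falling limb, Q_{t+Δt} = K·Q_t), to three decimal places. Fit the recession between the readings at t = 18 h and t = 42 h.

K ≈ 0.665

Using the recession-limb readings at t = 18 h and t = 42 h: Q falls from 16.9 to 3.3 cfs over 4 intervals.
K = (Q₂/Q₁)^(1/4) = (3.3/16.9)^(1/4) = 0.665.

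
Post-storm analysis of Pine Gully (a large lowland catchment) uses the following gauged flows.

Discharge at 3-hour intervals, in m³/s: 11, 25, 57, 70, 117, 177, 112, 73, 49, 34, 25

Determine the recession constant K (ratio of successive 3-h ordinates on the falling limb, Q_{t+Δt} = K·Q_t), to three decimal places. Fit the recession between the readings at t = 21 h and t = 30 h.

K ≈ 0.700

Using the recession-limb readings at t = 21 h and t = 30 h: Q falls from 73 to 25 m³/s over 3 intervals.
K = (Q₂/Q₁)^(1/3) = (25/73)^(1/3) = 0.700.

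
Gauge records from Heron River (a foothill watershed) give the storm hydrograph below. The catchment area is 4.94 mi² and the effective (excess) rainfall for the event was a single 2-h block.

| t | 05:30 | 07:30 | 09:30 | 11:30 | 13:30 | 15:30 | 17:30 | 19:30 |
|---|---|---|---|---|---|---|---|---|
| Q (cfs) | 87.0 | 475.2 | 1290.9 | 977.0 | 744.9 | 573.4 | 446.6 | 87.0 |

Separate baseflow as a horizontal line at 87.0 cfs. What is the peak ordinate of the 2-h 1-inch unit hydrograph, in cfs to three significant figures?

Direct runoff: 0.0, 388.2, 1203.9, 890.0, 657.9, 486.4, 359.6, 0.0 cfs; ΣQ_DR = 3986 cfs, peak = 1203.9 cfs.
Runoff depth d = ΣQ_DR·Δt / A = 3986 × 7200 / (4.94 mi²) = 2.501 in.
The 1-inch UH is the DRH scaled by (1 in)/d, so U_p = 1203.9 × 1/2.501 = 481 cfs.

U_p ≈ 481 cfs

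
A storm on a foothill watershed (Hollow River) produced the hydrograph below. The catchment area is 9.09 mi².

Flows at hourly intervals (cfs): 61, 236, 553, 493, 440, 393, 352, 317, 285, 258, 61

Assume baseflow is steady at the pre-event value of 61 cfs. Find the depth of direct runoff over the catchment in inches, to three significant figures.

Direct runoff: 0.0, 175.0, 492.0, 432.0, 379.0, 332.0, 291.0, 256.0, 224.0, 197.0, 0.0 cfs; ΣQ_DR = 2778 cfs.
V = ΣQ_DR · Δt = 2778 × 3600 s = 1.000 × 10^7 ft³.
Over A = 9.09 mi², depth = V / A = 0.474 in.

d ≈ 0.474 in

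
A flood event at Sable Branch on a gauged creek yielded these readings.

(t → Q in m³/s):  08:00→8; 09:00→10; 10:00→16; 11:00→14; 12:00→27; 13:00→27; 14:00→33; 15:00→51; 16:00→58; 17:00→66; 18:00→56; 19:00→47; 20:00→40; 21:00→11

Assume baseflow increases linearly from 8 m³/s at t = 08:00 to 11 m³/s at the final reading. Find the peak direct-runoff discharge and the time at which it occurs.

Subtracting baseflow gives direct-runoff ordinates: 0.00, 1.77, 7.54, 5.31, 18.08, 17.85, 23.62, 41.38, 48.15, 55.92, 45.69, 36.46, 29.23, 0.00 m³/s.
The maximum is 55.92 m³/s, occurring at the reading for t = 17:00.

Q_p = 55.92 m³/s at t = 17:00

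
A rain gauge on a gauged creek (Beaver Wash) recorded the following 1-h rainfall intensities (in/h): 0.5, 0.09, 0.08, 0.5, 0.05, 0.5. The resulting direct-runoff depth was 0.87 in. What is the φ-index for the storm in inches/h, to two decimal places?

φ ≈ 0.21 in/h

Only the 3 blocks with intensity above φ contribute runoff: 0.5, 0.5, 0.5 in/h.
Σ(I−φ)·Δt = d  ⇒  (0.5+0.5+0.5 − 3φ)·1 = 0.87
φ = (1.500 − 0.87/1) / 3 = 0.21 in/h.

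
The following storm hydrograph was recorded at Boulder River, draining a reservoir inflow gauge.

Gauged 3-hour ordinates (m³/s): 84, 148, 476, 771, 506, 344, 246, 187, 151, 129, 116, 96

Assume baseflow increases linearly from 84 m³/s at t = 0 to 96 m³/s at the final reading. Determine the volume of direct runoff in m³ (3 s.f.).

Direct-runoff ordinates (Q − Q_b): 0.00, 62.91, 389.82, 683.73, 417.64, 254.55, 155.45, 95.36, 58.27, 35.18, 21.09, 0.00 m³/s.
ΣQ_DR = 2174 m³/s.
With Δt = 3 h = 10800 s, V = ΣQ_DR · Δt = 2174 × 10800 = 2.35 × 10^7 m³.

V ≈ 2.35 × 10^7 m³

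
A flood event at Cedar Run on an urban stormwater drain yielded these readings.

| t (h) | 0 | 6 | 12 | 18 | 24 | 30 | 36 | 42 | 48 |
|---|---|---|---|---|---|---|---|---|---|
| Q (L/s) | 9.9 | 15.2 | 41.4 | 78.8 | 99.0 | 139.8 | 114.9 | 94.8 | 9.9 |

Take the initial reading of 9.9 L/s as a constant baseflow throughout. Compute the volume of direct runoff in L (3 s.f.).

V ≈ 1.11 × 10^7 L

Direct-runoff ordinates (Q − Q_b): 0.0, 5.3, 31.5, 68.9, 89.1, 129.9, 105.0, 84.9, 0.0 L/s.
ΣQ_DR = 514.6 L/s.
With Δt = 6 h = 21600 s, V = ΣQ_DR · Δt = 514.6 × 21600 = 1.11 × 10^7 L.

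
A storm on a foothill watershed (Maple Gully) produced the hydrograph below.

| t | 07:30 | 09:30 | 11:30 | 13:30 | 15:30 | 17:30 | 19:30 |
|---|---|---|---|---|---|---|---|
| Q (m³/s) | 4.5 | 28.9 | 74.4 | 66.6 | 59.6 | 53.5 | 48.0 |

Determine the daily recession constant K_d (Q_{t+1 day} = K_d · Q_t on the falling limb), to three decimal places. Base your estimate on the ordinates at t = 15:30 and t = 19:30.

K_d ≈ 0.273

Between t = 15:30 and t = 19:30 the flow falls from 59.6 to 48.0 m³/s over 2×2 h = 4 h.
Per-interval ratio K = (48.0/59.6)^(1/2) = 0.8974; K_d = K^(24/2) = 0.273.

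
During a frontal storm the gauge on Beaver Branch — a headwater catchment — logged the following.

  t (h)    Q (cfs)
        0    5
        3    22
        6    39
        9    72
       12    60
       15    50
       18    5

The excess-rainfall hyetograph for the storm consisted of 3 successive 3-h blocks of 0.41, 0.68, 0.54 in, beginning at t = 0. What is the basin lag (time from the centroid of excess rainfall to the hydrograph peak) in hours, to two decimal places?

t_L ≈ 4.26 h

Centroid of excess rainfall: t_c = Σ P_i·t̄_i / ΣP_i = 4.7393 h (block centres at 1.5, 4.5, 7.5 h).
Hydrograph peak occurs at t = 9 h, so basin lag t_L = 9 − 4.7393 = 4.26 h.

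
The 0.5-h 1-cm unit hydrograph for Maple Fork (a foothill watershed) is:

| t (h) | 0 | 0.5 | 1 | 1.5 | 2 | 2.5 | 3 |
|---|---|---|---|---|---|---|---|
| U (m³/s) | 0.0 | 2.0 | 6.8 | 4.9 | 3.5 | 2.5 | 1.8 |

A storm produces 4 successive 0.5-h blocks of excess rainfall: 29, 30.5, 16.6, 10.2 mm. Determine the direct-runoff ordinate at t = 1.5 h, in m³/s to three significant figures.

Q ≈ 38.3 m³/s

By discrete convolution, Q_j = Σ (P_i / 10 mm) · U_{j−i}.
At t = 1.5 h (j=3): Q = (29/10)·4.9 + (30.5/10)·6.8 + (16.6/10)·2.0 + (10.2/10)·0.0 = 38.3 m³/s.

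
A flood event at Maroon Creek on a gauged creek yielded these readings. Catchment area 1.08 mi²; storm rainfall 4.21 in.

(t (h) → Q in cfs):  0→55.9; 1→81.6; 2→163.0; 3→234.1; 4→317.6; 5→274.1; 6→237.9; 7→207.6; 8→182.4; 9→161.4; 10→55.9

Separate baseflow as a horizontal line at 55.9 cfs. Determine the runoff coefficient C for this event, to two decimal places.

C ≈ 0.46

ΣQ_DR = 1357 cfs; V = ΣQ_DR·Δt = 4.884 × 10^6 ft³.
Runoff depth d = V / A = 1.946 in.
C = d / P = 1.946 / 4.21 = 0.46.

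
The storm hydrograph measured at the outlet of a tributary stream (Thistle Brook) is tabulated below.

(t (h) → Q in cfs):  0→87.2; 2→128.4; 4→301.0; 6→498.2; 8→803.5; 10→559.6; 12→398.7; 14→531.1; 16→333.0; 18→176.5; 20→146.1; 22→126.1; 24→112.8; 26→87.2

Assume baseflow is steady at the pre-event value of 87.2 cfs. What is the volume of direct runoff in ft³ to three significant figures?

V ≈ 2.21 × 10^7 ft³

Direct-runoff ordinates (Q − Q_b): 0.0, 41.2, 213.8, 411.0, 716.3, 472.4, 311.5, 443.9, 245.8, 89.3, 58.9, 38.9, 25.6, 0.0 cfs.
ΣQ_DR = 3069 cfs.
With Δt = 2 h = 7200 s, V = ΣQ_DR · Δt = 3069 × 7200 = 2.21 × 10^7 ft³.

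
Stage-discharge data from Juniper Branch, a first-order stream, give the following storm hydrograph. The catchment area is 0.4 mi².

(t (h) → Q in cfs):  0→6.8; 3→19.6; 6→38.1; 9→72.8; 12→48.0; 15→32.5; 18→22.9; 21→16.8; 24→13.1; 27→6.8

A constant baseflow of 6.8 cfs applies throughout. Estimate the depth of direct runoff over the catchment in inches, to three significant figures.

d ≈ 2.43 in

Direct runoff: 0.0, 12.8, 31.3, 66.0, 41.2, 25.7, 16.1, 10.0, 6.3, 0.0 cfs; ΣQ_DR = 209.4 cfs.
V = ΣQ_DR · Δt = 209.4 × 10800 s = 2.262 × 10^6 ft³.
Over A = 0.4 mi², depth = V / A = 2.43 in.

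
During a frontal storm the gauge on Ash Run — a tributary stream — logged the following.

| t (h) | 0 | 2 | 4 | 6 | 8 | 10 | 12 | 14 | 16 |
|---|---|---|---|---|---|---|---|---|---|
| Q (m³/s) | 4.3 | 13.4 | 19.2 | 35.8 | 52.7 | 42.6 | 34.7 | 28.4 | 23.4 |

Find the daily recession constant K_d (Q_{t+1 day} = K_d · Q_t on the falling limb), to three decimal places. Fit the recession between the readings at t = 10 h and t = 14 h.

K_d ≈ 0.088

Between t = 10 h and t = 14 h the flow falls from 42.6 to 28.4 m³/s over 2×2 h = 4 h.
Per-interval ratio K = (28.4/42.6)^(1/2) = 0.8165; K_d = K^(24/2) = 0.088.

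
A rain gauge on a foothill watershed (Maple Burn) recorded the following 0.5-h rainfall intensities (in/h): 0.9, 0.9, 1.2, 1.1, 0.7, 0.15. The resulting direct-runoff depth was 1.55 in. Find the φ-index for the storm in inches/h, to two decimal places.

Only the 5 blocks with intensity above φ contribute runoff: 0.9, 0.9, 1.2, 1.1, 0.7 in/h.
Σ(I−φ)·Δt = d  ⇒  (0.9+0.9+1.2+1.1+0.7 − 5φ)·0.5 = 1.55
φ = (4.800 − 1.55/0.5) / 5 = 0.34 in/h.

φ ≈ 0.34 in/h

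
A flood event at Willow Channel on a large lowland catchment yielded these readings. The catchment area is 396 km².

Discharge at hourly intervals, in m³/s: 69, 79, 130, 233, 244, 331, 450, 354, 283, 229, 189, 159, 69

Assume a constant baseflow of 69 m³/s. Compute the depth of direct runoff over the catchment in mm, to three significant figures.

Direct runoff: 0.0, 10.0, 61.0, 164.0, 175.0, 262.0, 381.0, 285.0, 214.0, 160.0, 120.0, 90.0, 0.0 m³/s; ΣQ_DR = 1922 m³/s.
V = ΣQ_DR · Δt = 1922 × 3600 s = 6.919 × 10^6 m³.
Over A = 396 km², depth = V / A = 17.5 mm.

d ≈ 17.5 mm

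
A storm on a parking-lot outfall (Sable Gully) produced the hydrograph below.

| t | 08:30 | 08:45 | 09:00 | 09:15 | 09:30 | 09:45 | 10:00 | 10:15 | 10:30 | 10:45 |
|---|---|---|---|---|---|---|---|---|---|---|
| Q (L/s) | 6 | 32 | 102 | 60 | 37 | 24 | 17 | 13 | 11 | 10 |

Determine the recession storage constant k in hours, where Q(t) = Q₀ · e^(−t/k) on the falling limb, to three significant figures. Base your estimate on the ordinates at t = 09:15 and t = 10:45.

On the falling limb, Q drops from 60 to 10 L/s between t = 09:15 and t = 10:45 (Δt = 1.5 h).
k = −Δt / ln(Q₂/Q₁) = −1.5 / ln(10/60) = 0.837 h.

k ≈ 0.837 h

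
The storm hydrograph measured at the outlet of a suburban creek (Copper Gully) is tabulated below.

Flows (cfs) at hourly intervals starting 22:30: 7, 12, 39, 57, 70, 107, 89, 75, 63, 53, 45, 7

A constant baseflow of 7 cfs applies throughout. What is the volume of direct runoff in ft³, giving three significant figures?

Direct-runoff ordinates (Q − Q_b): 0.0, 5.0, 32.0, 50.0, 63.0, 100.0, 82.0, 68.0, 56.0, 46.0, 38.0, 0.0 cfs.
ΣQ_DR = 540.0 cfs.
With Δt = 1 h = 3600 s, V = ΣQ_DR · Δt = 540.0 × 3600 = 1.94 × 10^6 ft³.

V ≈ 1.94 × 10^6 ft³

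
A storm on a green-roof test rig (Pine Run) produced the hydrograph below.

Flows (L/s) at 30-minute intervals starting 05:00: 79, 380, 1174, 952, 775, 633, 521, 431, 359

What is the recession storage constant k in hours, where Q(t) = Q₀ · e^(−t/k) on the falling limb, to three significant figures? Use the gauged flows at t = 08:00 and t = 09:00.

k ≈ 2.69 h

On the falling limb, Q drops from 521 to 359 L/s between t = 08:00 and t = 09:00 (Δt = 1 h).
k = −Δt / ln(Q₂/Q₁) = −1 / ln(359/521) = 2.69 h.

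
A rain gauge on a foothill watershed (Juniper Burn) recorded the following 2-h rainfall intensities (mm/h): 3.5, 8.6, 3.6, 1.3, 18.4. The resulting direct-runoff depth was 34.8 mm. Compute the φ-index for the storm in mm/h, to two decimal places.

Only the 2 blocks with intensity above φ contribute runoff: 8.6, 18.4 mm/h.
Σ(I−φ)·Δt = d  ⇒  (8.6+18.4 − 2φ)·2 = 34.8
φ = (27.00 − 34.8/2) / 2 = 4.80 mm/h.

φ ≈ 4.80 mm/h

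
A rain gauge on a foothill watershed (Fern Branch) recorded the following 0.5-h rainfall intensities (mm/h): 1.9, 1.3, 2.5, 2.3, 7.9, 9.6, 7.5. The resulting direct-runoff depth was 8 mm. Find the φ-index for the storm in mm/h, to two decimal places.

Only the 3 blocks with intensity above φ contribute runoff: 7.9, 9.6, 7.5 mm/h.
Σ(I−φ)·Δt = d  ⇒  (7.9+9.6+7.5 − 3φ)·0.5 = 8
φ = (25.00 − 8/0.5) / 3 = 3.00 mm/h.

φ ≈ 3.00 mm/h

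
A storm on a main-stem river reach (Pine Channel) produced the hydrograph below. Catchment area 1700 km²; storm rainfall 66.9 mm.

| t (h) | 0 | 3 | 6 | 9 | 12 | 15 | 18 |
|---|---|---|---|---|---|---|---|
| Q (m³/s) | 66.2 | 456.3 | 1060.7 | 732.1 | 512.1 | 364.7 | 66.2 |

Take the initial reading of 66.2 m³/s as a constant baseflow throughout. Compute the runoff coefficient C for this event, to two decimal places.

C ≈ 0.27

ΣQ_DR = 2795 m³/s; V = ΣQ_DR·Δt = 3.018 × 10^7 m³.
Runoff depth d = V / A = 17.76 mm.
C = d / P = 17.76 / 66.9 = 0.27.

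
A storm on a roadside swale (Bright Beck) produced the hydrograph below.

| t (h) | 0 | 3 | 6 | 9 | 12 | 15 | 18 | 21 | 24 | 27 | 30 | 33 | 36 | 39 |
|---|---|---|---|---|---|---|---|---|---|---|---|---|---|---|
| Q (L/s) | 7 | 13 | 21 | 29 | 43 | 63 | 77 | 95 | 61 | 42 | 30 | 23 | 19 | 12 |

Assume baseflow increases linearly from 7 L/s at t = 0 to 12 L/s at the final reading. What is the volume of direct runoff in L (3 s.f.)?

V ≈ 4.34 × 10^6 L

Direct-runoff ordinates (Q − Q_b): 0.00, 5.62, 13.23, 20.85, 34.46, 54.08, 67.69, 85.31, 50.92, 31.54, 19.15, 11.77, 7.38, 0.00 L/s.
ΣQ_DR = 402.0 L/s.
With Δt = 3 h = 10800 s, V = ΣQ_DR · Δt = 402.0 × 10800 = 4.34 × 10^6 L.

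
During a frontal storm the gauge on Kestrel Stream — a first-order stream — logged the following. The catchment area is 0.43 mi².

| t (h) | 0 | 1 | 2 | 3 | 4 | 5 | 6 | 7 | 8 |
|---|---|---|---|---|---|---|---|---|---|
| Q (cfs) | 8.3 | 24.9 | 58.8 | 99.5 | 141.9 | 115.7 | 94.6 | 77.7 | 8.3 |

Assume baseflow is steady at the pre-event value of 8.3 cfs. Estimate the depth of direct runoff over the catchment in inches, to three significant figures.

d ≈ 2.00 in

Direct runoff: 0.0, 16.6, 50.5, 91.2, 133.6, 107.4, 86.3, 69.4, 0.0 cfs; ΣQ_DR = 555.0 cfs.
V = ΣQ_DR · Δt = 555.0 × 3600 s = 1.998 × 10^6 ft³.
Over A = 0.43 mi², depth = V / A = 2.00 in.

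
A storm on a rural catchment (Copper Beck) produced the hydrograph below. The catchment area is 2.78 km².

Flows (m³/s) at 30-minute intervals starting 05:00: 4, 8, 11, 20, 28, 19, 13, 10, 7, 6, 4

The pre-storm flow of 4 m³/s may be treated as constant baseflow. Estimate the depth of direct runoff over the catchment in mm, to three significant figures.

Direct runoff: 0.0, 4.0, 7.0, 16.0, 24.0, 15.0, 9.0, 6.0, 3.0, 2.0, 0.0 m³/s; ΣQ_DR = 86.00 m³/s.
V = ΣQ_DR · Δt = 86.00 × 1800 s = 1.548 × 10^5 m³.
Over A = 2.78 km², depth = V / A = 55.7 mm.

d ≈ 55.7 mm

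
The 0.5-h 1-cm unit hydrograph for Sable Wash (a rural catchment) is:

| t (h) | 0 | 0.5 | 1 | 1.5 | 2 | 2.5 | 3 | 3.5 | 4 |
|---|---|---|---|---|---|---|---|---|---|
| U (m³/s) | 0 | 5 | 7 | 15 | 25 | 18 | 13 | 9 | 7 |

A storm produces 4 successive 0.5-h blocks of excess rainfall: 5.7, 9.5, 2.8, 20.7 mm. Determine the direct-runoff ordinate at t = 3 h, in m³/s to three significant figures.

Q ≈ 62.6 m³/s

By discrete convolution, Q_j = Σ (P_i / 10 mm) · U_{j−i}.
At t = 3 h (j=6): Q = (5.7/10)·13 + (9.5/10)·18 + (2.8/10)·25 + (20.7/10)·15 = 62.6 m³/s.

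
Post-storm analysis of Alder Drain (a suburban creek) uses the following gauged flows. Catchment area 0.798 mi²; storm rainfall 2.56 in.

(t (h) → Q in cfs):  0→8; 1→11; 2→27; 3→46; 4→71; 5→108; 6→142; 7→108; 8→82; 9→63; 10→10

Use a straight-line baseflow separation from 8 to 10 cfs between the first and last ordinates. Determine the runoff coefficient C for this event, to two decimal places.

ΣQ_DR = 577.0 cfs; V = ΣQ_DR·Δt = 2.077 × 10^6 ft³.
Runoff depth d = V / A = 1.120 in.
C = d / P = 1.120 / 2.56 = 0.44.

C ≈ 0.44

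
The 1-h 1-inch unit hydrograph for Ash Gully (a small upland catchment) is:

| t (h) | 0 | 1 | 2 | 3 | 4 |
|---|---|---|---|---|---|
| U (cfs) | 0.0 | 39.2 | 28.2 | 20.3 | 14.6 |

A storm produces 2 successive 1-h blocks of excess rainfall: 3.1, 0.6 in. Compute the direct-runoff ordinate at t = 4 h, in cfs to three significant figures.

By discrete convolution, Q_j = Σ (P_i / 1 in) · U_{j−i}.
At t = 4 h (j=4): Q = (3.1/1)·14.6 + (0.6/1)·20.3 = 57.4 cfs.

Q ≈ 57.4 cfs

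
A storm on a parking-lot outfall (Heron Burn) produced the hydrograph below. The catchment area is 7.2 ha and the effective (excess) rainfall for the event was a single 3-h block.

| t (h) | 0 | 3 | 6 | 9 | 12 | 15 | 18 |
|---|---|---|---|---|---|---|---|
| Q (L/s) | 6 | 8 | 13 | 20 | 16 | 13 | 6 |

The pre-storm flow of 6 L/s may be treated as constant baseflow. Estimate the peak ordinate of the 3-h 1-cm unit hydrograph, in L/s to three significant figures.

U_p ≈ 23.3 L/s

Direct runoff: 0.0, 2.0, 7.0, 14.0, 10.0, 7.0, 0.0 L/s; ΣQ_DR = 40.00 L/s, peak = 14.0 L/s.
Runoff depth d = ΣQ_DR·Δt / A = 40.00 × 10800 / (7.2 ha) = 6.000 mm.
The 1-cm UH is the DRH scaled by (10 mm)/d, so U_p = 14.0 × 10/6.000 = 23.3 L/s.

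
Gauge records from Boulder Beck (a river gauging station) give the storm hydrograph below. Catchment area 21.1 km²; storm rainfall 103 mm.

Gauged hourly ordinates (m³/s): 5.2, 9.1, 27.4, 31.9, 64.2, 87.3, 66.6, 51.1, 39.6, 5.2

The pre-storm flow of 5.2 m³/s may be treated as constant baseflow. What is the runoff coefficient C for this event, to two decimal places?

C ≈ 0.56

ΣQ_DR = 335.6 m³/s; V = ΣQ_DR·Δt = 1.208 × 10^6 m³.
Runoff depth d = V / A = 57.26 mm.
C = d / P = 57.26 / 103 = 0.56.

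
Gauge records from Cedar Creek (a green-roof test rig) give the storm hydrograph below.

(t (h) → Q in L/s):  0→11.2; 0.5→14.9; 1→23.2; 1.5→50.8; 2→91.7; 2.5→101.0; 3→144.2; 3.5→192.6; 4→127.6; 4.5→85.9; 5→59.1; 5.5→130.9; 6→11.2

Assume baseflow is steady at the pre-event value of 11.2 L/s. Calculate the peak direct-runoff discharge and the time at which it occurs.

Subtracting baseflow gives direct-runoff ordinates: 0.0, 3.7, 12.0, 39.6, 80.5, 89.8, 133.0, 181.4, 116.4, 74.7, 47.9, 119.7, 0.0 L/s.
The maximum is 181.4 L/s, occurring at the reading for t = 3.5 h.

Q_p = 181.4 L/s at t = 3.5 h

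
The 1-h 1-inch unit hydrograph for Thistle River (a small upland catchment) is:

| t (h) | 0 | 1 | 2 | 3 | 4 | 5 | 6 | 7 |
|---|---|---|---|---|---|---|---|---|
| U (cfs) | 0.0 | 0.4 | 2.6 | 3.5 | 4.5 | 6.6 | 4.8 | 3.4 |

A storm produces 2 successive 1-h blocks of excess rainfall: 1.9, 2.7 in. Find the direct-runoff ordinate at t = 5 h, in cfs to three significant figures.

By discrete convolution, Q_j = Σ (P_i / 1 in) · U_{j−i}.
At t = 5 h (j=5): Q = (1.9/1)·6.6 + (2.7/1)·4.5 = 24.7 cfs.

Q ≈ 24.7 cfs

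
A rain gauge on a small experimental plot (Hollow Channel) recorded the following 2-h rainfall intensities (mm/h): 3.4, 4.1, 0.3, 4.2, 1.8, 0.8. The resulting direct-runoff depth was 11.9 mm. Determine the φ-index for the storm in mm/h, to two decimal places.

φ ≈ 1.92 mm/h

Only the 3 blocks with intensity above φ contribute runoff: 3.4, 4.1, 4.2 mm/h.
Σ(I−φ)·Δt = d  ⇒  (3.4+4.1+4.2 − 3φ)·2 = 11.9
φ = (11.70 − 11.9/2) / 3 = 1.92 mm/h.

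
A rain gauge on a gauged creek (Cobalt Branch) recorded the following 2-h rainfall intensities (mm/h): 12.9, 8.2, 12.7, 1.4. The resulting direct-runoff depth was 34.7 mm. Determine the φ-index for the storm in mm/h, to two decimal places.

φ ≈ 5.48 mm/h

Only the 3 blocks with intensity above φ contribute runoff: 12.9, 8.2, 12.7 mm/h.
Σ(I−φ)·Δt = d  ⇒  (12.9+8.2+12.7 − 3φ)·2 = 34.7
φ = (33.80 − 34.7/2) / 3 = 5.48 mm/h.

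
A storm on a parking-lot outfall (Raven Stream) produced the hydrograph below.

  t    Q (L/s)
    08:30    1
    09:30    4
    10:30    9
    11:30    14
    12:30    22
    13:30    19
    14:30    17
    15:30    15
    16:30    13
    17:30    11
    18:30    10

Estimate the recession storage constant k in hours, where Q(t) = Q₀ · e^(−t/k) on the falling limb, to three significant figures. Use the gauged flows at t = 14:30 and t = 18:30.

k ≈ 7.54 h

On the falling limb, Q drops from 17 to 10 L/s between t = 14:30 and t = 18:30 (Δt = 4 h).
k = −Δt / ln(Q₂/Q₁) = −4 / ln(10/17) = 7.54 h.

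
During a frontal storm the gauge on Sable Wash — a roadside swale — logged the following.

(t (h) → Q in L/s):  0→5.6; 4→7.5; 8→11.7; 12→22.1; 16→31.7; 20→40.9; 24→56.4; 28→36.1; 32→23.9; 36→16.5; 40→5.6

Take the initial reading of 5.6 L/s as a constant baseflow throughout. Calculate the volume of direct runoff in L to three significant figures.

V ≈ 2.83 × 10^6 L

Direct-runoff ordinates (Q − Q_b): 0.0, 1.9, 6.1, 16.5, 26.1, 35.3, 50.8, 30.5, 18.3, 10.9, 0.0 L/s.
ΣQ_DR = 196.4 L/s.
With Δt = 4 h = 14400 s, V = ΣQ_DR · Δt = 196.4 × 14400 = 2.83 × 10^6 L.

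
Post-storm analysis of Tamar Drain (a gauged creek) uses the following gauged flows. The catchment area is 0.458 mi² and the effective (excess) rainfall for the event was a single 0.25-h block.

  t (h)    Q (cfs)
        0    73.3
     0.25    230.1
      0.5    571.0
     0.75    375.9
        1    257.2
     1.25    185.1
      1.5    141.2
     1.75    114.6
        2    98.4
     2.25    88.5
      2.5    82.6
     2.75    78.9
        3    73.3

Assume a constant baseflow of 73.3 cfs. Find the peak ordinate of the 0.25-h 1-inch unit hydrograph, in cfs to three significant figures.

Direct runoff: 0.0, 156.8, 497.7, 302.6, 183.9, 111.8, 67.9, 41.3, 25.1, 15.2, 9.3, 5.6, 0.0 cfs; ΣQ_DR = 1417 cfs, peak = 497.7 cfs.
Runoff depth d = ΣQ_DR·Δt / A = 1417 × 900 / (0.458 mi²) = 1.199 in.
The 1-inch UH is the DRH scaled by (1 in)/d, so U_p = 497.7 × 1/1.199 = 415 cfs.

U_p ≈ 415 cfs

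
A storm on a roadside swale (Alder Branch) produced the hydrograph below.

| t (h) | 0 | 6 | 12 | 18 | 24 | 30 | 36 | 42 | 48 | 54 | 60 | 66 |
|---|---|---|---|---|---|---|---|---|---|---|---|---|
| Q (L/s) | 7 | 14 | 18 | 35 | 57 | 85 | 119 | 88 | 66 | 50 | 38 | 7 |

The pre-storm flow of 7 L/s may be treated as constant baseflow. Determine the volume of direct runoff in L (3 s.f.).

Direct-runoff ordinates (Q − Q_b): 0.0, 7.0, 11.0, 28.0, 50.0, 78.0, 112.0, 81.0, 59.0, 43.0, 31.0, 0.0 L/s.
ΣQ_DR = 500.0 L/s.
With Δt = 6 h = 21600 s, V = ΣQ_DR · Δt = 500.0 × 21600 = 1.08 × 10^7 L.

V ≈ 1.08 × 10^7 L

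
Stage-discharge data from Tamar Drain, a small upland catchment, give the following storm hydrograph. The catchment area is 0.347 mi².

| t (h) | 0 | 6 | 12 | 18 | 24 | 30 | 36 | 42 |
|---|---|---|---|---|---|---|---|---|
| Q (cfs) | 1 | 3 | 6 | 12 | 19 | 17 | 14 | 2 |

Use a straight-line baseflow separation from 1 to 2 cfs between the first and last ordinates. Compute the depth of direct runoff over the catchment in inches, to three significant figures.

Direct runoff: 0.00, 1.86, 4.71, 10.57, 17.43, 15.29, 12.14, 0.00 cfs; ΣQ_DR = 62.00 cfs.
V = ΣQ_DR · Δt = 62.00 × 21600 s = 1.339 × 10^6 ft³.
Over A = 0.347 mi², depth = V / A = 1.66 in.

d ≈ 1.66 in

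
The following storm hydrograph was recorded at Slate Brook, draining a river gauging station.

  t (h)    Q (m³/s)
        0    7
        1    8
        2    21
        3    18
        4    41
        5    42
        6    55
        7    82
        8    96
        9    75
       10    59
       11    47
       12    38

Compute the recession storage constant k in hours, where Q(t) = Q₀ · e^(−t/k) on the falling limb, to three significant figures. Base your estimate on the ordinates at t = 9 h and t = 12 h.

k ≈ 4.41 h

On the falling limb, Q drops from 75 to 38 m³/s between t = 9 h and t = 12 h (Δt = 3 h).
k = −Δt / ln(Q₂/Q₁) = −3 / ln(38/75) = 4.41 h.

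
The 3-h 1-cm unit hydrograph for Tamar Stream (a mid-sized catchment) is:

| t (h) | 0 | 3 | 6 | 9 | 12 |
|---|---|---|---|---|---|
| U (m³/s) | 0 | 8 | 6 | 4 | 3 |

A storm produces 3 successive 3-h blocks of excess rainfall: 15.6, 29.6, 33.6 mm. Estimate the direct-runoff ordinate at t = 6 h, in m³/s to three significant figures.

By discrete convolution, Q_j = Σ (P_i / 10 mm) · U_{j−i}.
At t = 6 h (j=2): Q = (15.6/10)·6 + (29.6/10)·8 + (33.6/10)·0 = 33.0 m³/s.

Q ≈ 33.0 m³/s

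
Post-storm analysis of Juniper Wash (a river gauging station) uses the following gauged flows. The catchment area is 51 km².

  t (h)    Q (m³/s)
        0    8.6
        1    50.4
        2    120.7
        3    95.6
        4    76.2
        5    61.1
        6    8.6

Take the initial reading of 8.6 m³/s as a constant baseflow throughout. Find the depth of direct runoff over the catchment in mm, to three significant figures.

d ≈ 25.5 mm

Direct runoff: 0.0, 41.8, 112.1, 87.0, 67.6, 52.5, 0.0 m³/s; ΣQ_DR = 361.0 m³/s.
V = ΣQ_DR · Δt = 361.0 × 3600 s = 1.300 × 10^6 m³.
Over A = 51 km², depth = V / A = 25.5 mm.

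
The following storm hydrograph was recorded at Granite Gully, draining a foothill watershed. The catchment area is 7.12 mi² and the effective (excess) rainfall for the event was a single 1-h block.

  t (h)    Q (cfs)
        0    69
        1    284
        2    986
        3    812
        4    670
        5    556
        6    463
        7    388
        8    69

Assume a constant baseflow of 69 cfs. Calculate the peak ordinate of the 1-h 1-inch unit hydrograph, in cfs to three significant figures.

U_p ≈ 1150 cfs

Direct runoff: 0.0, 215.0, 917.0, 743.0, 601.0, 487.0, 394.0, 319.0, 0.0 cfs; ΣQ_DR = 3676 cfs, peak = 917.0 cfs.
Runoff depth d = ΣQ_DR·Δt / A = 3676 × 3600 / (7.12 mi²) = 0.8000 in.
The 1-inch UH is the DRH scaled by (1 in)/d, so U_p = 917.0 × 1/0.8000 = 1150 cfs.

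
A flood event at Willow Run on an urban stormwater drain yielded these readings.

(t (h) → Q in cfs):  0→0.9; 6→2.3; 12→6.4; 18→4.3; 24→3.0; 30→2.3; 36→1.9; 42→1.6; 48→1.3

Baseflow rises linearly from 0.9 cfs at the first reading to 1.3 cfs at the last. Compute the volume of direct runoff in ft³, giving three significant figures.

V ≈ 3.05 × 10^5 ft³

Direct-runoff ordinates (Q − Q_b): 0.00, 1.35, 5.40, 3.25, 1.90, 1.15, 0.70, 0.35, 0.00 cfs.
ΣQ_DR = 14.10 cfs.
With Δt = 6 h = 21600 s, V = ΣQ_DR · Δt = 14.10 × 21600 = 3.05 × 10^5 ft³.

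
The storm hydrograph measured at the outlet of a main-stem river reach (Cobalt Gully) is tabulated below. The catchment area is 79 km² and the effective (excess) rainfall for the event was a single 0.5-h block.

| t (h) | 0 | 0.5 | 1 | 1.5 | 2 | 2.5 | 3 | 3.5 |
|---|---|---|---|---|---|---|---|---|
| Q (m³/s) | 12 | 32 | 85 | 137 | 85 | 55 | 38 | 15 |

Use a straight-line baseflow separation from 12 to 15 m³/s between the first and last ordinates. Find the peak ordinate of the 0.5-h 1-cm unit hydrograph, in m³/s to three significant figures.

Direct runoff: 0.00, 19.57, 72.14, 123.71, 71.29, 40.86, 23.43, 0.00 m³/s; ΣQ_DR = 351.0 m³/s, peak = 123.71 m³/s.
Runoff depth d = ΣQ_DR·Δt / A = 351.0 × 1800 / (79 km²) = 7.997 mm.
The 1-cm UH is the DRH scaled by (10 mm)/d, so U_p = 123.71 × 10/7.997 = 155 m³/s.

U_p ≈ 155 m³/s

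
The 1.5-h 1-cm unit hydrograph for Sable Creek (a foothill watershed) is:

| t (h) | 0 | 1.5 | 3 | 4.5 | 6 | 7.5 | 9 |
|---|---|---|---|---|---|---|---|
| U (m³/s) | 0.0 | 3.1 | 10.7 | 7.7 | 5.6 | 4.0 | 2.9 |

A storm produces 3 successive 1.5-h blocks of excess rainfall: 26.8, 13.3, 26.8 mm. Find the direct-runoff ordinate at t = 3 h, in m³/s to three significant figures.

By discrete convolution, Q_j = Σ (P_i / 10 mm) · U_{j−i}.
At t = 3 h (j=2): Q = (26.8/10)·10.7 + (13.3/10)·3.1 + (26.8/10)·0.0 = 32.8 m³/s.

Q ≈ 32.8 m³/s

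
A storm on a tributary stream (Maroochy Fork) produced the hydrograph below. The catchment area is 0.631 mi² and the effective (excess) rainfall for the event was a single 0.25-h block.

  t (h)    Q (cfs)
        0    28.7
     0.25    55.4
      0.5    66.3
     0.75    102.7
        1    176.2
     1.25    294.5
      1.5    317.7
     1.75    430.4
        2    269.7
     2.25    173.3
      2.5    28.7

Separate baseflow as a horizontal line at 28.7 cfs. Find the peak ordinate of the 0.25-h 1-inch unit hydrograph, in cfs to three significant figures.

U_p ≈ 402 cfs

Direct runoff: 0.0, 26.7, 37.6, 74.0, 147.5, 265.8, 289.0, 401.7, 241.0, 144.6, 0.0 cfs; ΣQ_DR = 1628 cfs, peak = 401.7 cfs.
Runoff depth d = ΣQ_DR·Δt / A = 1628 × 900 / (0.631 mi²) = 0.9994 in.
The 1-inch UH is the DRH scaled by (1 in)/d, so U_p = 401.7 × 1/0.9994 = 402 cfs.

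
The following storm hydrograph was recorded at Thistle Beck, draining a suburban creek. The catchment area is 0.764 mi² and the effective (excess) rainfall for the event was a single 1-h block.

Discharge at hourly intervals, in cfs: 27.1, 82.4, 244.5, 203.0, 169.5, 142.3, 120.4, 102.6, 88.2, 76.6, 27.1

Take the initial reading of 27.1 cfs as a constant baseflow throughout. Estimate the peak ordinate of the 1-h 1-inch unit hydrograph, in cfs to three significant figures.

U_p ≈ 109 cfs

Direct runoff: 0.0, 55.3, 217.4, 175.9, 142.4, 115.2, 93.3, 75.5, 61.1, 49.5, 0.0 cfs; ΣQ_DR = 985.6 cfs, peak = 217.4 cfs.
Runoff depth d = ΣQ_DR·Δt / A = 985.6 × 3600 / (0.764 mi²) = 1.999 in.
The 1-inch UH is the DRH scaled by (1 in)/d, so U_p = 217.4 × 1/1.999 = 109 cfs.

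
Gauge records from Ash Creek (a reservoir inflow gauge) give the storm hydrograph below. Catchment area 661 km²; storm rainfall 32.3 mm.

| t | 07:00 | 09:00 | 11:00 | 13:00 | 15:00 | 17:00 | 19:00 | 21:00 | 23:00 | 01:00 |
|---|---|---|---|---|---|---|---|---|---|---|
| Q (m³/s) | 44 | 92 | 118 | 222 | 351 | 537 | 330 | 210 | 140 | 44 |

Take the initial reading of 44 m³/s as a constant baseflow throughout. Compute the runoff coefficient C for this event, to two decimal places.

ΣQ_DR = 1648 m³/s; V = ΣQ_DR·Δt = 1.187 × 10^7 m³.
Runoff depth d = V / A = 17.95 mm.
C = d / P = 17.95 / 32.3 = 0.56.

C ≈ 0.56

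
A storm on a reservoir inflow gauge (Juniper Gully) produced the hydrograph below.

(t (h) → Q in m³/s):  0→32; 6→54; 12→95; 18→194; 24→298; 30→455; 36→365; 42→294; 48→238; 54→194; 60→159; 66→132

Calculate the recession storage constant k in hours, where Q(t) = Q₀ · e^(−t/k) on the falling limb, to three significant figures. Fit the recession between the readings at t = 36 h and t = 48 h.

On the falling limb, Q drops from 365 to 238 m³/s between t = 36 h and t = 48 h (Δt = 12 h).
k = −Δt / ln(Q₂/Q₁) = −12 / ln(238/365) = 28.1 h.

k ≈ 28.1 h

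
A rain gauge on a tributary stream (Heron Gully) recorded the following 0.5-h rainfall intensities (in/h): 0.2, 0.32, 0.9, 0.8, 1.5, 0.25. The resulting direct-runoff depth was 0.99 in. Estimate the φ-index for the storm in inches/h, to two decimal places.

Only the 3 blocks with intensity above φ contribute runoff: 0.9, 0.8, 1.5 in/h.
Σ(I−φ)·Δt = d  ⇒  (0.9+0.8+1.5 − 3φ)·0.5 = 0.99
φ = (3.200 − 0.99/0.5) / 3 = 0.41 in/h.

φ ≈ 0.41 in/h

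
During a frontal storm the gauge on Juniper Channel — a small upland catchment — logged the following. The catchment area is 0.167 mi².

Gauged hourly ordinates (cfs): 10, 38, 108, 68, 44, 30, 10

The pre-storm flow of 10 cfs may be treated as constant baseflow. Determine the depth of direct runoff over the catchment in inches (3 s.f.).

Direct runoff: 0.0, 28.0, 98.0, 58.0, 34.0, 20.0, 0.0 cfs; ΣQ_DR = 238.0 cfs.
V = ΣQ_DR · Δt = 238.0 × 3600 s = 8.568 × 10^5 ft³.
Over A = 0.167 mi², depth = V / A = 2.21 in.

d ≈ 2.21 in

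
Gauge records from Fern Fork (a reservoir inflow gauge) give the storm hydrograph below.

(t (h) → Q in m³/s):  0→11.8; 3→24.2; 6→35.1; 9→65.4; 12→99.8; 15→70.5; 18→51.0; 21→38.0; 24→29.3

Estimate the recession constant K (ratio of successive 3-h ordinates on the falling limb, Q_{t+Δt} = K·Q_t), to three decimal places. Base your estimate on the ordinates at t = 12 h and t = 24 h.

K ≈ 0.736

Using the recession-limb readings at t = 12 h and t = 24 h: Q falls from 99.8 to 29.3 m³/s over 4 intervals.
K = (Q₂/Q₁)^(1/4) = (29.3/99.8)^(1/4) = 0.736.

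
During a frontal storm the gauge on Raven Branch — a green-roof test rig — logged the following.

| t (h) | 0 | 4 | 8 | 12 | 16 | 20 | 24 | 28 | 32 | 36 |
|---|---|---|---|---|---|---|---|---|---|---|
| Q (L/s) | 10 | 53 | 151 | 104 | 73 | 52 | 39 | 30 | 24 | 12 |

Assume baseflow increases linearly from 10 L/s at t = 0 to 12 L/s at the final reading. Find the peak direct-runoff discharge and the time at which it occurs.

Q_p = 140.56 L/s at t = 8 h

Subtracting baseflow gives direct-runoff ordinates: 0.00, 42.78, 140.56, 93.33, 62.11, 40.89, 27.67, 18.44, 12.22, 0.00 L/s.
The maximum is 140.56 L/s, occurring at the reading for t = 8 h.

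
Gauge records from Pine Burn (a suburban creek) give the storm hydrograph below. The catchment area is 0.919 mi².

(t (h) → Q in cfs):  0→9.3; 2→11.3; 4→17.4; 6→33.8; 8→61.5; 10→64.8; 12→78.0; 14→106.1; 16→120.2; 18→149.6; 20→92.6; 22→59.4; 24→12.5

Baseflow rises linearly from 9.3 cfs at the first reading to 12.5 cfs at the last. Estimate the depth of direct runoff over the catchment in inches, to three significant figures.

d ≈ 2.28 in

Direct runoff: 0.00, 1.73, 7.57, 23.70, 51.13, 54.17, 67.10, 94.93, 108.77, 137.90, 80.63, 47.17, 0.00 cfs; ΣQ_DR = 674.8 cfs.
V = ΣQ_DR · Δt = 674.8 × 7200 s = 4.859 × 10^6 ft³.
Over A = 0.919 mi², depth = V / A = 2.28 in.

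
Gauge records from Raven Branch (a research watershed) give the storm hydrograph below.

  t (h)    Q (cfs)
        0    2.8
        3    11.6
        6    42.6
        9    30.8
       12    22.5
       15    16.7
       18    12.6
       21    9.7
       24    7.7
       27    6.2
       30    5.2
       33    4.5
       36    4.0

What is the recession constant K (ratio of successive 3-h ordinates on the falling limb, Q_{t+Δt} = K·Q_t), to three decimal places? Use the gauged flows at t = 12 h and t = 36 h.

Using the recession-limb readings at t = 12 h and t = 36 h: Q falls from 22.5 to 4.0 cfs over 8 intervals.
K = (Q₂/Q₁)^(1/8) = (4.0/22.5)^(1/8) = 0.806.

K ≈ 0.806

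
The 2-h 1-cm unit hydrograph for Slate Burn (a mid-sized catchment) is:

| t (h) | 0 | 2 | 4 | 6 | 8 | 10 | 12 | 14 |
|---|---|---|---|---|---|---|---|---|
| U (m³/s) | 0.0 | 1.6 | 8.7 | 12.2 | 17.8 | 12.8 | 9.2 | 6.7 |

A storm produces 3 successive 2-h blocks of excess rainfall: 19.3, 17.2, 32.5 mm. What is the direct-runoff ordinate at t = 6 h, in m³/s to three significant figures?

Q ≈ 43.7 m³/s

By discrete convolution, Q_j = Σ (P_i / 10 mm) · U_{j−i}.
At t = 6 h (j=3): Q = (19.3/10)·12.2 + (17.2/10)·8.7 + (32.5/10)·1.6 = 43.7 m³/s.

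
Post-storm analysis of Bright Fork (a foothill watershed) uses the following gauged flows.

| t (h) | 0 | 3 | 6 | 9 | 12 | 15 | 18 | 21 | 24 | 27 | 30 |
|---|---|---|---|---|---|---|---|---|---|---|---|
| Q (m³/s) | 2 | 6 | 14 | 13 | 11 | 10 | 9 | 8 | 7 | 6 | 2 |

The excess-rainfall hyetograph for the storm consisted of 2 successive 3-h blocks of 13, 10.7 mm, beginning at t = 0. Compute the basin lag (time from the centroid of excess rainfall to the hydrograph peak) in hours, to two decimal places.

Centroid of excess rainfall: t_c = Σ P_i·t̄_i / ΣP_i = 2.8544 h (block centres at 1.5, 4.5 h).
Hydrograph peak occurs at t = 6 h, so basin lag t_L = 6 − 2.8544 = 3.15 h.

t_L ≈ 3.15 h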